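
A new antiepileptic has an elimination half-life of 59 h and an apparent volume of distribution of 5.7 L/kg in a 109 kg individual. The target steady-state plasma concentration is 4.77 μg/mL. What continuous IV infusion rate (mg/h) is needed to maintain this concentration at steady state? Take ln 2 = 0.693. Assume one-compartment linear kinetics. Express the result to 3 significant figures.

34.8 mg/h

Total Vd = 5.7 × 109 = 621.3 L
CL = 0.693 × Vd / t½ = 0.693 × 621.3 / 59 = 7.298 L/h
Infusion rate = CL × Css = 7.298 × 4.77 = 34.81 mg/h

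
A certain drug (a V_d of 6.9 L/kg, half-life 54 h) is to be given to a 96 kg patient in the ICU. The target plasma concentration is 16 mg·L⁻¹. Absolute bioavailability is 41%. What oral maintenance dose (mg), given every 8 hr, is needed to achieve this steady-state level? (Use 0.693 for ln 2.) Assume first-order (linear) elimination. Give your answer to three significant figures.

2650 mg

Total Vd = 6.9 × 96 = 662.4 L
CL = 0.693 × Vd / t½ = 0.693 × 662.4 / 54 = 8.501 L/h
D = CL × Css × τ / F = 8.501 × 16 × 8 / 0.41 = 2654 mg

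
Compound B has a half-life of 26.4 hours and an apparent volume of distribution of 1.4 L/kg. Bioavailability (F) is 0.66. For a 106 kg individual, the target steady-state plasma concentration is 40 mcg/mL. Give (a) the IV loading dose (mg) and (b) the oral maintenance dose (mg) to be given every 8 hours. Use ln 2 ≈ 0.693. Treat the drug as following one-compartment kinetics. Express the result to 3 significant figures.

(a) 5940 mg; (b) 1890 mg

Vd = 1.4 L/kg × 106 kg = 148.4 L
LD = Vd × C = 148.4 × 40 = 5936 mg
CL = 0.693 × Vd / t½ = 0.693 × 148.4 / 26.4 = 3.896 L/h
D = CL × Css × τ / F = 3.896 × 40 × 8 / 0.66 = 1889 mg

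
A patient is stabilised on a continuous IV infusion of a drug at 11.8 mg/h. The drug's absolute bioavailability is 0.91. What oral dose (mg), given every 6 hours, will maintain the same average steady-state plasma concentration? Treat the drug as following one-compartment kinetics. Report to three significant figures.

To maintain the same Css, the systemic dosing rate must be unchanged: F·D/τ = infusion rate.
D = rate × τ / F = 11.8 × 6 / 0.91 = 77.80 mg

77.8 mg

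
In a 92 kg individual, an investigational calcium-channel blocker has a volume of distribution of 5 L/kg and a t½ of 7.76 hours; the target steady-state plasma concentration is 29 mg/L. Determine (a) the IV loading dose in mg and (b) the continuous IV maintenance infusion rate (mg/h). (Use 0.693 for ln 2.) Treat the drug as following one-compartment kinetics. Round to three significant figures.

(a) 13300 mg; (b) 1190 mg/h

Total Vd = 5 × 92 = 460.0 L
LD = Vd × C = 460.0 × 29 = 13340 mg
CL = 0.693 × Vd / t½ = 0.693 × 460.0 / 7.76 = 41.08 L/h
Infusion rate = CL × Css = 41.08 × 29 = 1191 mg/h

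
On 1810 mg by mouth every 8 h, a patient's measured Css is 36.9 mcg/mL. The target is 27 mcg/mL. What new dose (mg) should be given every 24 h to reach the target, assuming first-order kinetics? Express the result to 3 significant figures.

For first-order elimination, Css ∝ F·D/(CL·τ); F and CL are unchanged, so Css ∝ D/τ.
D₂ = D₁ × (Css,target / Css,current) × (τ₂/τ₁) = 1810 × (27/36.9) × (24/8) = 3973 mg

3970 mg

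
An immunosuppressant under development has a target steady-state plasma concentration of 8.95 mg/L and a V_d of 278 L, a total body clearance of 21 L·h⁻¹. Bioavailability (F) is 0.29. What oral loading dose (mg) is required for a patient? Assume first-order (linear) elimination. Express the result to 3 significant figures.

LD = Vd × C / F = 278.0 × 8.950 / 0.29 = 8580 mg

8580 mg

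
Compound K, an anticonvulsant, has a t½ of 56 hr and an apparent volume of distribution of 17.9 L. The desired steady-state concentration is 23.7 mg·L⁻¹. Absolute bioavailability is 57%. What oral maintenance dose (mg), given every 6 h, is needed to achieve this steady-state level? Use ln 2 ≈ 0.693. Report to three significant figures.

CL = ln 2 · Vd / t½ = 0.693 × 17.90 / 56 = 0.2215 L/h
D = CL × Css × τ / F = 0.2215 × 23.7 × 6 / 0.57 = 55.26 mg

55.3 mg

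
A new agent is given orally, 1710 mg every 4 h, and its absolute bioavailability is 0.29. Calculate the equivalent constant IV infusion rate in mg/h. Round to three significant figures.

Equivalent systemic input: infusion rate = F·D/τ.
Rate = 0.29 × 1710 / 4 = 124.0 mg/h

124 mg/h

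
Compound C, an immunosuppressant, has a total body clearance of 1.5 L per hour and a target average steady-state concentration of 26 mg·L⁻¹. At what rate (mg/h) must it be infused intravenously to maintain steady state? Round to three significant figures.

39.0 mg/h

Infusion rate = CL · Css = 1.500 L/h × 26 mg/L = 39.00 mg/h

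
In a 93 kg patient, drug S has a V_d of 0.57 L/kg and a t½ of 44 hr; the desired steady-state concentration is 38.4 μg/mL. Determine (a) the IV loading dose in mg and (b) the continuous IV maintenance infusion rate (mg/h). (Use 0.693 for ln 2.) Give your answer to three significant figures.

(a) 2040 mg; (b) 32.1 mg/h

Total Vd = 0.57 × 93 = 53.01 L
LD = Vd × C = 53.01 × 38.4 = 2036 mg
CL = 0.693 × Vd / t½ = 0.693 × 53.01 / 44 = 0.8349 L/h
Infusion rate = CL × Css = 0.8349 × 38.4 = 32.06 mg/h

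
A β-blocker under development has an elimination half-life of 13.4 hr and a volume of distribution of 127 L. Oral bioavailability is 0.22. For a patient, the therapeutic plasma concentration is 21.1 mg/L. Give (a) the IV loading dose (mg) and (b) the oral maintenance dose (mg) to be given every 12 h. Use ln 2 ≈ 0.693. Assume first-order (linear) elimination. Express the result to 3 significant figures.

(a) 2680 mg; (b) 7560 mg

LD = Vd × C = 127.0 × 21.1 = 2680 mg
CL = 0.693 × Vd / t½ = 0.693 × 127.0 / 13.4 = 6.568 L/h
D = CL × Css × τ / F = 6.568 × 21.1 × 12 / 0.22 = 7559 mg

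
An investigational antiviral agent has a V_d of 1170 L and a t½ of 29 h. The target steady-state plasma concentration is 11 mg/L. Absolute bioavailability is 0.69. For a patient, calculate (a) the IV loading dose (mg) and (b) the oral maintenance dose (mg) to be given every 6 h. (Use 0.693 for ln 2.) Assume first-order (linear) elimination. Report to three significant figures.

LD = Vd × C = 1170 × 11 = 12870 mg
CL = 0.693 × Vd / t½ = 0.693 × 1170 / 29 = 27.96 L/h
D = CL × Css × τ / F = 27.96 × 11 × 6 / 0.69 = 2674 mg

(a) 12900 mg; (b) 2670 mg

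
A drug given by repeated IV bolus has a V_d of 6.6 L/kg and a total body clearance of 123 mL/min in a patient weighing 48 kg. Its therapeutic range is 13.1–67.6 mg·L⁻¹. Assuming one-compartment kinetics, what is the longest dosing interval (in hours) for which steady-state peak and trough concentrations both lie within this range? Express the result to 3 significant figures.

70.4 h

Vd = 6.6 L/kg × 48 kg = 316.8 L
CL = 123 mL/min × 60/1000 = 7.380 L/h
k = CL / Vd = 7.380 / 316.8 = 0.02330 h⁻¹
Between IV bolus doses, concentration decays as C = C₀·e^(−kτ), so C_peak/C_trough = e^(kτ).
τ_max = ln(C_peak/C_trough) / k = ln(67.6/13.1) / 0.02330 = 1.641 / 0.02330 = 70.43 h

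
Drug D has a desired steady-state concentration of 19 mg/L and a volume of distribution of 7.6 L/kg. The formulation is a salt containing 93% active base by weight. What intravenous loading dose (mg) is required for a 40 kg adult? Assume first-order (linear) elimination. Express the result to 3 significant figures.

Total Vd = 7.6 × 40 = 304.0 L
LD = Vd × C / S = 304.0 × 19.00 / 0.93 = 6211 mg

6210 mg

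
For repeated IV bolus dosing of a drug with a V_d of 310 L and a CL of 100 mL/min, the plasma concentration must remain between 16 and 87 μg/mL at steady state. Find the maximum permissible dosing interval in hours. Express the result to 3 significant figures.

CL = 100 mL/min × 60/1000 = 6.000 L/h
k = CL / Vd = 6.000 / 310.0 = 0.01935 h⁻¹
Between IV bolus doses, concentration decays as C = C₀·e^(−kτ), so C_peak/C_trough = e^(kτ).
τ_max = ln(C_peak/C_trough) / k = ln(87/16) / 0.01935 = 1.693 / 0.01935 = 87.49 h

87.5 h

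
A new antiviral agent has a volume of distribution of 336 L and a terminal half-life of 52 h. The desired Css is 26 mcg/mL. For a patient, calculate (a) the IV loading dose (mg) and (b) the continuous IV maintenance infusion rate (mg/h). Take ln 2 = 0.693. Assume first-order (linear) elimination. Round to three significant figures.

LD = Vd × C = 336.0 × 26 = 8736 mg
CL = 0.693 × Vd / t½ = 0.693 × 336.0 / 52 = 4.478 L/h
Infusion rate = CL × Css = 4.478 × 26 = 116.4 mg/h

(a) 8740 mg; (b) 116 mg/h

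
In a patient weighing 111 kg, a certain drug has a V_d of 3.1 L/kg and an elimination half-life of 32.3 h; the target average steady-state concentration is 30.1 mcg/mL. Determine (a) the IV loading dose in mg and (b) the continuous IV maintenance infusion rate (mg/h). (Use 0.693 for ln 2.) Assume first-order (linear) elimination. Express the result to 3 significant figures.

(a) 10400 mg; (b) 222 mg/h

Vd = 3.1 L/kg × 111 kg = 344.1 L
LD = Vd × C = 344.1 × 30.1 = 10360 mg
CL = 0.693 × Vd / t½ = 0.693 × 344.1 / 32.3 = 7.383 L/h
Infusion rate = CL × Css = 7.383 × 30.1 = 222.2 mg/h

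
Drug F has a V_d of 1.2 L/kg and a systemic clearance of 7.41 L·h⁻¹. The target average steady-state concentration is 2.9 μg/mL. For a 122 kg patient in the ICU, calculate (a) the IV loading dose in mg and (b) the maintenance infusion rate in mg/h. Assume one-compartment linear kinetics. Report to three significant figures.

(a) 425 mg; (b) 21.5 mg/h

Vd(total) = 122 kg × 1.2 L/kg = 146.4 L
Loading: fill Vd to C_target → 146.4 L × 2.9 mg/L = 424.6 mg
Infusion rate = 7.410 L/h × 2.9 mg/L = 21.49 mg/h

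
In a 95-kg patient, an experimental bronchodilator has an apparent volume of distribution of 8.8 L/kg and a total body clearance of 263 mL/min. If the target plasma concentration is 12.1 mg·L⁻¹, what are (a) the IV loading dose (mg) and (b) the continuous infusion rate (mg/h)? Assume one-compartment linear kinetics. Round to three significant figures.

(a) 10100 mg; (b) 191 mg/h

Vd(total) = 95 kg × 8.8 L/kg = 836.0 L
Loading: fill Vd to C_target → 836.0 L × 12.1 mg/L = 10120 mg
CL = 263 mL/min = 263 × 0.06 = 15.78 L/h
Maintenance: replace elimination → rate = CL × Css = 15.78 × 12.1 = 190.9 mg/h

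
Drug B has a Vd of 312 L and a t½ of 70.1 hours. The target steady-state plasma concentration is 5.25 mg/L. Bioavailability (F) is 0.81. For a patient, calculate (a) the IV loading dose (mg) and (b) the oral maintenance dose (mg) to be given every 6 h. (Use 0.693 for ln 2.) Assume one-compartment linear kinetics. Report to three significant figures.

LD = Vd × C = 312.0 × 5.25 = 1638 mg
CL = 0.693 × Vd / t½ = 0.693 × 312.0 / 70.1 = 3.084 L/h
D = CL × Css × τ / F = 3.084 × 5.25 × 6 / 0.81 = 119.9 mg

(a) 1640 mg; (b) 120 mg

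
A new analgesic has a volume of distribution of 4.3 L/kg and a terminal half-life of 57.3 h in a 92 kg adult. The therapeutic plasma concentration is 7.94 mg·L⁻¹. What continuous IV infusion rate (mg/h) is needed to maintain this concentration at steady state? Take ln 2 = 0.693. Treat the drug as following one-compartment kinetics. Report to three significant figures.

Vd = 4.3 L/kg × 92 kg = 395.6 L
CL = ln 2 · Vd / t½ = 0.693 × 395.6 / 57.3 = 4.784 L/h
Infusion rate = CL × Css = 4.784 × 7.94 = 37.98 mg/h

38.0 mg/h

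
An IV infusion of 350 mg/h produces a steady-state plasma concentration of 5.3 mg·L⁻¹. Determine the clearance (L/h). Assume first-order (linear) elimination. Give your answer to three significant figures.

At steady state, infusion rate = CL × Css, so CL = rate / Css.
CL = 350 / 5.3 = 66.04 L/h

66.0 L/h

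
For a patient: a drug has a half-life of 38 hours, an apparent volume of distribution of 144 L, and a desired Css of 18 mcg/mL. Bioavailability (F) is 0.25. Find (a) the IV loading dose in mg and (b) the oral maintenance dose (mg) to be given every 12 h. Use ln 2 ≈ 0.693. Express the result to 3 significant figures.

LD = Vd × C = 144.0 × 18 = 2592 mg
CL = 0.693 × Vd / t½ = 0.693 × 144.0 / 38 = 2.626 L/h
D = CL × Css × τ / F = 2.626 × 18 × 12 / 0.25 = 2269 mg

(a) 2590 mg; (b) 2270 mg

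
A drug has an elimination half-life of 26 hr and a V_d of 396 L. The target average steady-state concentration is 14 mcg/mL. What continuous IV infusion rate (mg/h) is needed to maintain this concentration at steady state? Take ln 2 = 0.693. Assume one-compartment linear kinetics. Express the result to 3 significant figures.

148 mg/h

CL = 0.693 × Vd / t½ = 0.693 × 396.0 / 26 = 10.55 L/h
Infusion rate = CL × Css = 10.55 × 14 = 147.7 mg/h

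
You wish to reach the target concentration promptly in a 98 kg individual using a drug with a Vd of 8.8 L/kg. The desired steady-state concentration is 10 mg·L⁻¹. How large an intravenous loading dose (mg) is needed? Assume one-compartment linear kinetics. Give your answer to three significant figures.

8620 mg

Vd(total) = 98 kg × 8.8 L/kg = 862.4 L
The loading dose fills Vd to the target concentration.
LD = Vd × C = 862.4 × 10.00 = 8624 mg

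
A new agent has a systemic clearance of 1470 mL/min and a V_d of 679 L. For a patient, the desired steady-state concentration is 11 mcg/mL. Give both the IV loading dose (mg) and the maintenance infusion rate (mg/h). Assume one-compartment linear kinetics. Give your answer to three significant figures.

(a) 7470 mg; (b) 970 mg/h

LD = Vd · C_target = 679.0 × 11 = 7469 mg
CL = 1470 mL/min × 60/1000 = 88.20 L/h
Maintenance infusion rate = CL × Css = 88.20 × 11 = 970.2 mg/h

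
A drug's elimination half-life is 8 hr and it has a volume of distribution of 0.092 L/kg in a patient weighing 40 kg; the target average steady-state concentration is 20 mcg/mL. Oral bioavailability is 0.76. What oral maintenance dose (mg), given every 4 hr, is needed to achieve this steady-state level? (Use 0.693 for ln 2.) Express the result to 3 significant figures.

33.6 mg

Total Vd = 0.092 × 40 = 3.680 L
CL = ln 2 · Vd / t½ = 0.693 × 3.680 / 8 = 0.3188 L/h
D = CL × Css × τ / F = 0.3188 × 20 × 4 / 0.76 = 33.56 mg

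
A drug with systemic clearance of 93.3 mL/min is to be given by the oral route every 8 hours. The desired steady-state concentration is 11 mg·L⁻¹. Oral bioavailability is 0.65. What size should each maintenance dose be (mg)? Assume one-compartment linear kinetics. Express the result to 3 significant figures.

758 mg

CL = 93.3 mL/min = 93.3 × 0.06 = 5.598 L/h
D = CL × Css × τ / F = 5.598 × 11 × 8 / 0.65 = 757.9 mg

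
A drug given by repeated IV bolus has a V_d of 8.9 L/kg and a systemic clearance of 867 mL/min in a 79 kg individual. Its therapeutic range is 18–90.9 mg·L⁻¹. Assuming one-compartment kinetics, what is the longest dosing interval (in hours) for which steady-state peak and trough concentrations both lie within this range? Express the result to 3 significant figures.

21.9 h

Total Vd = 8.9 × 79 = 703.1 L
Convert clearance: 867 mL/min × 60 min/h ÷ 1000 mL/L = 52.02 L/h
k = CL / Vd = 52.02 / 703.1 = 0.07399 h⁻¹
Between IV bolus doses, concentration decays as C = C₀·e^(−kτ), so C_peak/C_trough = e^(kτ).
τ_max = ln(C_peak/C_trough) / k = ln(90.9/18) / 0.07399 = 1.619 / 0.07399 = 21.88 h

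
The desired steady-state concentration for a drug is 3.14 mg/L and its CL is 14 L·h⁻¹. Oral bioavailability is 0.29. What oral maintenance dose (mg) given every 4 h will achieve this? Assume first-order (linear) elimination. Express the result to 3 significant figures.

606 mg

D = CL × Css × τ / F = 14.00 × 3.14 × 4 / 0.29 = 606.3 mg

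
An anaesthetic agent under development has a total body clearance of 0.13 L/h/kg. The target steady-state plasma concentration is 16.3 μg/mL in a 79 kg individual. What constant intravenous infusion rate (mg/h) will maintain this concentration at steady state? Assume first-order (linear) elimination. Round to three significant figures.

CL = 0.13 L/h/kg × 79 kg = 10.27 L/h
Rate = CL × Css = 10.27 × 16.3 = 167.4 mg/h

167 mg/h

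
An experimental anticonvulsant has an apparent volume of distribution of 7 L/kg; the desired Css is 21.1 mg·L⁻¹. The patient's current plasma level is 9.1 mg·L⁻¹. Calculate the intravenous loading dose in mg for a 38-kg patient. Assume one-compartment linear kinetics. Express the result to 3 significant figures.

3190 mg

Vd(total) = 38 kg × 7 L/kg = 266.0 L
The loading dose fills Vd to the target concentration.
Concentration deficit ΔC = 21.1 − 9.1 = 12.00 mg/L
LD = Vd × ΔC = 266.0 × 12.00 = 3192 mg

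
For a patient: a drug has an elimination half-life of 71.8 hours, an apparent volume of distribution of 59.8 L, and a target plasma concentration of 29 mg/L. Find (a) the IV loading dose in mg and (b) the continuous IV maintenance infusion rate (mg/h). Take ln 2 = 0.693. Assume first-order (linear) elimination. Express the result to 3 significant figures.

LD = Vd × C = 59.80 × 29 = 1734 mg
CL = 0.693 × Vd / t½ = 0.693 × 59.80 / 71.8 = 0.5772 L/h
Infusion rate = CL × Css = 0.5772 × 29 = 16.74 mg/h

(a) 1730 mg; (b) 16.7 mg/h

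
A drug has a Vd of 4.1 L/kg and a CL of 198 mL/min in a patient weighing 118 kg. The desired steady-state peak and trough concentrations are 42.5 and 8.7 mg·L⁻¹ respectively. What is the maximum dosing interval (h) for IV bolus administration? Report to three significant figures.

64.6 h

Total Vd = 4.1 × 118 = 483.8 L
CL = 198 mL/min = 198 × 0.06 = 11.88 L/h
k = CL / Vd = 11.88 / 483.8 = 0.02456 h⁻¹
Between IV bolus doses, concentration decays as C = C₀·e^(−kτ), so C_peak/C_trough = e^(kτ).
τ_max = ln(C_peak/C_trough) / k = ln(42.5/8.7) / 0.02456 = 1.586 / 0.02456 = 64.58 h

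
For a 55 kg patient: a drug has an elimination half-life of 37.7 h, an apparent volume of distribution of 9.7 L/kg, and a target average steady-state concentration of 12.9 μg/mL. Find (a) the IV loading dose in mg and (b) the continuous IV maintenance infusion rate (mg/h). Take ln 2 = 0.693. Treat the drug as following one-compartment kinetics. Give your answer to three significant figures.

(a) 6880 mg; (b) 127 mg/h

Total Vd = 9.7 × 55 = 533.5 L
LD = Vd × C = 533.5 × 12.9 = 6882 mg
CL = 0.693 × Vd / t½ = 0.693 × 533.5 / 37.7 = 9.807 L/h
Infusion rate = CL × Css = 9.807 × 12.9 = 126.5 mg/h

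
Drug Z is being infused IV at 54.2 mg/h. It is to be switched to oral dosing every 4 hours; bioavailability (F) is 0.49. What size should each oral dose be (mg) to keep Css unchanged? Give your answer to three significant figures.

To maintain the same Css, the systemic dosing rate must be unchanged: F·D/τ = infusion rate.
D = rate × τ / F = 54.2 × 4 / 0.49 = 442.4 mg

442 mg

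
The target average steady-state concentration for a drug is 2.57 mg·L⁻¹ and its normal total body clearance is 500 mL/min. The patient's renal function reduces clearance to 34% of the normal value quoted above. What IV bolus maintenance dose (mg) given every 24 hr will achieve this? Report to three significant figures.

CL = 500 mL/min = 500 × 0.06 = 30.00 L/h
Patient clearance = 0.34 × 30.00 = 10.20 L/h
D = CL × Css × τ = 10.20 × 2.57 × 24 = 629.1 mg

629 mg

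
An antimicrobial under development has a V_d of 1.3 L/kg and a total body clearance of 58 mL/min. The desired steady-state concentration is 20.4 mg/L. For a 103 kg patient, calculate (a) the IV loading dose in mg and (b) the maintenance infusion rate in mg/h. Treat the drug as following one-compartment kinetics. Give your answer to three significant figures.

(a) 2730 mg; (b) 71.0 mg/h

Total Vd = 1.3 × 103 = 133.9 L
Loading dose = Vd × C = 133.9 × 20.4 = 2732 mg
Convert clearance: 58 mL/min × 60 min/h ÷ 1000 mL/L = 3.480 L/h
Infusion rate = 3.480 L/h × 20.4 mg/L = 70.99 mg/h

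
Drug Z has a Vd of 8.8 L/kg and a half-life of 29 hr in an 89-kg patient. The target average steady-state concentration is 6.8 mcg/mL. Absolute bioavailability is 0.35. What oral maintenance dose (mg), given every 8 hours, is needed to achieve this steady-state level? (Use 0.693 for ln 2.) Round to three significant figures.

2910 mg

Vd(total) = 89 kg × 8.8 L/kg = 783.2 L
CL = ln 2 · Vd / t½ = 0.693 × 783.2 / 29 = 18.72 L/h
D = CL × Css × τ / F = 18.72 × 6.8 × 8 / 0.35 = 2910 mg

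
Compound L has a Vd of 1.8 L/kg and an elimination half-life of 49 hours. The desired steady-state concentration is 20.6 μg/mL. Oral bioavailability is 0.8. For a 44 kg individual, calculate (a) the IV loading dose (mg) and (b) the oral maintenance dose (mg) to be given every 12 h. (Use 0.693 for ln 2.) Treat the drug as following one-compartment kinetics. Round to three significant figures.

Vd = 1.8 L/kg × 44 kg = 79.20 L
LD = Vd × C = 79.20 × 20.6 = 1632 mg
CL = 0.693 × Vd / t½ = 0.693 × 79.20 / 49 = 1.120 L/h
D = CL × Css × τ / F = 1.120 × 20.6 × 12 / 0.8 = 346.1 mg

(a) 1630 mg; (b) 346 mg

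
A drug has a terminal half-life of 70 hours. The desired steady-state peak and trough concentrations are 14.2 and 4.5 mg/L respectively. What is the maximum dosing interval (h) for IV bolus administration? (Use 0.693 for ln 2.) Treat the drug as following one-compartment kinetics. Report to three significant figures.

k = 0.693 / t½ = 0.693 / 70 = 0.009900 h⁻¹
Between IV bolus doses, concentration decays as C = C₀·e^(−kτ), so C_peak/C_trough = e^(kτ).
τ_max = ln(C_peak/C_trough) / k = ln(14.2/4.5) / 0.009900 = 1.149 / 0.009900 = 116.1 h

116 h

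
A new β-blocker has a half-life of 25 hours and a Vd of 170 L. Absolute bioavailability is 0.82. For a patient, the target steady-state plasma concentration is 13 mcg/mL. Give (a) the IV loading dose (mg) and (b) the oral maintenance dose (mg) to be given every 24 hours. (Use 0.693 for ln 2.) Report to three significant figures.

(a) 2210 mg; (b) 1790 mg

LD = Vd × C = 170.0 × 13 = 2210 mg
CL = 0.693 × Vd / t½ = 0.693 × 170.0 / 25 = 4.712 L/h
D = CL × Css × τ / F = 4.712 × 13 × 24 / 0.82 = 1793 mg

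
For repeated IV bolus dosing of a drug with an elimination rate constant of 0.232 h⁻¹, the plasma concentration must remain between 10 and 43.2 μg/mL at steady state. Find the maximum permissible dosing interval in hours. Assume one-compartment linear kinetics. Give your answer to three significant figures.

Between IV bolus doses, concentration decays as C = C₀·e^(−kτ), so C_peak/C_trough = e^(kτ).
τ_max = ln(C_peak/C_trough) / k = ln(43.2/10) / 0.2320 = 1.463 / 0.2320 = 6.306 h

6.31 h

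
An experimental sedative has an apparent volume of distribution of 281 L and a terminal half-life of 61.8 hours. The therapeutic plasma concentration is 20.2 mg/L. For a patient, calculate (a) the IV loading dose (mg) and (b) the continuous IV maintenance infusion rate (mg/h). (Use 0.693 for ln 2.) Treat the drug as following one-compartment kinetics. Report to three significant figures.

(a) 5680 mg; (b) 63.7 mg/h

LD = Vd × C = 281.0 × 20.2 = 5676 mg
CL = 0.693 × Vd / t½ = 0.693 × 281.0 / 61.8 = 3.151 L/h
Infusion rate = CL × Css = 3.151 × 20.2 = 63.65 mg/h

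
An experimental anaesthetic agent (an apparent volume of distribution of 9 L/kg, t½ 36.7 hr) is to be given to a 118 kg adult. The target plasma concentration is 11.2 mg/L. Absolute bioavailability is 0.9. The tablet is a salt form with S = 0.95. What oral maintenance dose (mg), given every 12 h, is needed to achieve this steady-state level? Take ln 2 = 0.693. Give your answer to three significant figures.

Vd = 9 L/kg × 118 kg = 1062 L
k = 0.693/36.7 = 0.01888 h⁻¹, so CL = k·Vd = 0.01888 × 1062 = 20.05 L/h
D = CL × Css × τ / F / S = 20.05 × 11.2 × 12 / 0.9 / 0.95 = 3152 mg

3150 mg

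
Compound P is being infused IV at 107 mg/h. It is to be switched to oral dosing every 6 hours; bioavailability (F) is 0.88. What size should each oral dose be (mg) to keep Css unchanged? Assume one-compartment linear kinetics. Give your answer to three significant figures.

To maintain the same Css, the systemic dosing rate must be unchanged: F·D/τ = infusion rate.
D = rate × τ / F = 107 × 6 / 0.88 = 729.5 mg

730 mg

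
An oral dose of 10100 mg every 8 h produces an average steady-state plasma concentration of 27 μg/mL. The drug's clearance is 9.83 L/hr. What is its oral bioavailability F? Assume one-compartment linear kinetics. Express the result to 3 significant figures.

F·D/τ = CL·Css at steady state → F = CL·Css·τ / D.
F = 9.83 × 27 × 8 / 10100 = 0.210

0.210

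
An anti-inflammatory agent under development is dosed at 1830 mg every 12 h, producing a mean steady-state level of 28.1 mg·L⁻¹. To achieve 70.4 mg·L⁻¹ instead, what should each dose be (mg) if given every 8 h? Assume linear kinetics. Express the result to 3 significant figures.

3060 mg

With linear kinetics, Css is proportional to dose rate (D/τ) at fixed clearance.
D₂ = D₁ × (Css,target / Css,current) × (τ₂/τ₁) = 1830 × (70.4/28.1) × (8/12) = 3057 mg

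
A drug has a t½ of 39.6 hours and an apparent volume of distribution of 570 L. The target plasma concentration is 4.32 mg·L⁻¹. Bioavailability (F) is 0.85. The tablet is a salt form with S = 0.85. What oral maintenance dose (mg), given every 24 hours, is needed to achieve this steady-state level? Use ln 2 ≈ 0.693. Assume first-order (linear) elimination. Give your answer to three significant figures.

CL = ln 2 · Vd / t½ = 0.693 × 570.0 / 39.6 = 9.975 L/h
D = CL × Css × τ / F / S = 9.975 × 4.32 × 24 / 0.85 / 0.85 = 1431 mg

1430 mg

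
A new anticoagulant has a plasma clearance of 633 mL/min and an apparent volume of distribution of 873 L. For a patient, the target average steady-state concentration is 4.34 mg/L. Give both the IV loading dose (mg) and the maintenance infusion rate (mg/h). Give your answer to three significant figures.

Loading: fill Vd to C_target → 873.0 L × 4.34 mg/L = 3789 mg
CL = 633 mL/min = 633 × 0.06 = 37.98 L/h
Infusion rate = 37.98 L/h × 4.34 mg/L = 164.8 mg/h

(a) 3790 mg; (b) 165 mg/h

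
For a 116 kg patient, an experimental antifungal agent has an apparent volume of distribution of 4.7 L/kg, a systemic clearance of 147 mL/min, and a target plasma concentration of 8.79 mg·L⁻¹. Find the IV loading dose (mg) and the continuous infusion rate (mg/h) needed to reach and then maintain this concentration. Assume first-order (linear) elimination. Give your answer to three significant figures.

(a) 4790 mg; (b) 77.5 mg/h

Vd = 4.7 L/kg × 116 kg = 545.2 L
Loading: fill Vd to C_target → 545.2 L × 8.79 mg/L = 4792 mg
Convert clearance: 147 mL/min × 60 min/h ÷ 1000 mL/L = 8.820 L/h
Maintenance: replace elimination → rate = CL × Css = 8.820 × 8.79 = 77.53 mg/h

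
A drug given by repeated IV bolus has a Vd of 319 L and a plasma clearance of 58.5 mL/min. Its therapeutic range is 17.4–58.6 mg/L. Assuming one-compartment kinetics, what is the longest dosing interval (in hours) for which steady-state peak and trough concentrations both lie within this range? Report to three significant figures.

Convert clearance: 58.5 mL/min × 60 min/h ÷ 1000 mL/L = 3.510 L/h
k = CL / Vd = 3.510 / 319.0 = 0.01100 h⁻¹
Between IV bolus doses, concentration decays as C = C₀·e^(−kτ), so C_peak/C_trough = e^(kτ).
τ_max = ln(C_peak/C_trough) / k = ln(58.6/17.4) / 0.01100 = 1.214 / 0.01100 = 110.4 h

110 h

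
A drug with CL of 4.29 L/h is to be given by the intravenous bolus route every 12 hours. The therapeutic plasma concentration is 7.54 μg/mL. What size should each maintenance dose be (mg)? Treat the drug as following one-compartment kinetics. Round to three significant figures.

388 mg

At steady state, dose per interval replaces the amount cleared in that interval: D/τ = CL·Css.
D = CL × Css × τ = 4.290 × 7.54 × 12 = 388.2 mg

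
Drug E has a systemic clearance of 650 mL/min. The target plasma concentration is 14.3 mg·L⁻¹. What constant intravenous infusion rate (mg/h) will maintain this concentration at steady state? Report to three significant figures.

558 mg/h

Convert clearance: 650 mL/min × 60 min/h ÷ 1000 mL/L = 39.00 L/h
At steady state, infusion rate equals elimination rate: rate in = CL × Css.
Infusion rate = CL · Css = 39.00 L/h × 14.3 mg/L = 557.7 mg/h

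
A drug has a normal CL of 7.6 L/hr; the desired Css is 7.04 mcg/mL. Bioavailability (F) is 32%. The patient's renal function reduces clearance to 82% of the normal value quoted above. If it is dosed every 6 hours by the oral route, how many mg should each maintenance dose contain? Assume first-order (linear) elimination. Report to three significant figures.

Patient clearance = 0.82 × 7.600 = 6.232 L/h
D = CL × Css × τ / F = 6.232 × 7.04 × 6 / 0.32 = 822.6 mg

823 mg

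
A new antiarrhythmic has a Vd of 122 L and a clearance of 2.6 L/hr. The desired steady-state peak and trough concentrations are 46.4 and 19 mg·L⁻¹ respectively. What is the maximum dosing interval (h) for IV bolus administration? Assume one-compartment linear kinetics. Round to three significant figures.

k = CL / Vd = 2.600 / 122.0 = 0.02131 h⁻¹
Between IV bolus doses, concentration decays as C = C₀·e^(−kτ), so C_peak/C_trough = e^(kτ).
τ_max = ln(C_peak/C_trough) / k = ln(46.4/19) / 0.02131 = 0.8929 / 0.02131 = 41.90 h

41.9 h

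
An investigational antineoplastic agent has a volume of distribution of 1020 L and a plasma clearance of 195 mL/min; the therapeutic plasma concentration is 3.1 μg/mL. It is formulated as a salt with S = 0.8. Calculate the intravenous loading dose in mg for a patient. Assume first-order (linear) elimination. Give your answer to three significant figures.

3950 mg

The loading dose fills Vd to the target concentration; clearance is irrelevant here.
LD = Vd × C / S = 1020 × 3.100 / 0.8 = 3953 mg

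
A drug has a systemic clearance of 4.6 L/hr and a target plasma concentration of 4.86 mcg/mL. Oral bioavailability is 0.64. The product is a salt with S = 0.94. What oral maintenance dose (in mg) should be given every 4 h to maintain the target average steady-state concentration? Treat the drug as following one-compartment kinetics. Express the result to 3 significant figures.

D = CL × Css × τ / F / S = 4.600 × 4.86 × 4 / 0.64 / 0.94 = 148.6 mg

149 mg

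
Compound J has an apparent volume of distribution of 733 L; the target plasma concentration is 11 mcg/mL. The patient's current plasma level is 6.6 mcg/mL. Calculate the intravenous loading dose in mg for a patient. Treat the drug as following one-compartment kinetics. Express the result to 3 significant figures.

Concentration deficit ΔC = 11 − 6.6 = 4.400 mg/L
LD = Vd × ΔC = 733.0 × 4.400 = 3225 mg

3230 mg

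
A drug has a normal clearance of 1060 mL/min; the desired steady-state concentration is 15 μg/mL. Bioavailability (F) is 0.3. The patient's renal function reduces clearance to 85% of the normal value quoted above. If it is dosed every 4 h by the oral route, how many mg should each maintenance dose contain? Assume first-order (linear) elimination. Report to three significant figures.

10800 mg

CL = 1060 mL/min = 1060 × 0.06 = 63.60 L/h
Patient clearance = 0.85 × 63.60 = 54.06 L/h
D = CL × Css × τ / F = 54.06 × 15 × 4 / 0.3 = 10810 mg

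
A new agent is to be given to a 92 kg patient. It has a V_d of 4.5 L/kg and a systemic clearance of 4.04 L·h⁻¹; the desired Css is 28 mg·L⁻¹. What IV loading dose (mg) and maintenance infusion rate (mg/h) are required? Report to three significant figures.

(a) 11600 mg; (b) 113 mg/h

Total Vd = 4.5 × 92 = 414.0 L
LD = Vd · C_target = 414.0 × 28 = 11590 mg
Infusion rate = 4.040 L/h × 28 mg/L = 113.1 mg/h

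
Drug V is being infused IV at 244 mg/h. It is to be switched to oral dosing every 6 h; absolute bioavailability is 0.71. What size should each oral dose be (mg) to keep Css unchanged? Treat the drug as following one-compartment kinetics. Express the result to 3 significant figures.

2060 mg

To maintain the same Css, the systemic dosing rate must be unchanged: F·D/τ = infusion rate.
D = rate × τ / F = 244 × 6 / 0.71 = 2062 mg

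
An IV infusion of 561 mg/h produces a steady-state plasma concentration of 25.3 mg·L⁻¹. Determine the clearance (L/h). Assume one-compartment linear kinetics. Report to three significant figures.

At steady state, infusion rate = CL × Css, so CL = rate / Css.
CL = 561 / 25.3 = 22.17 L/h

22.2 L/h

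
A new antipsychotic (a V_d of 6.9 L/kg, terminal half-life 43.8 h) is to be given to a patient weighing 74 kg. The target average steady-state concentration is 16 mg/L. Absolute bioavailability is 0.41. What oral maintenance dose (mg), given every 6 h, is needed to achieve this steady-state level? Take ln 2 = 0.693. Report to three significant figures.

1890 mg

Total Vd = 6.9 × 74 = 510.6 L
CL = 0.693 × Vd / t½ = 0.693 × 510.6 / 43.8 = 8.079 L/h
D = CL × Css × τ / F = 8.079 × 16 × 6 / 0.41 = 1892 mg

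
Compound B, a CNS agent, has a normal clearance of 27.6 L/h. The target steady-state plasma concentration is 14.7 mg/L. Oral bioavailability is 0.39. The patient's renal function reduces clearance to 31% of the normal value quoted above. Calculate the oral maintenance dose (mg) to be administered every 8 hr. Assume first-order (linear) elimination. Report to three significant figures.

Patient clearance = 0.31 × 27.60 = 8.556 L/h
D = CL × Css × τ / F = 8.556 × 14.7 × 8 / 0.39 = 2580 mg

2580 mg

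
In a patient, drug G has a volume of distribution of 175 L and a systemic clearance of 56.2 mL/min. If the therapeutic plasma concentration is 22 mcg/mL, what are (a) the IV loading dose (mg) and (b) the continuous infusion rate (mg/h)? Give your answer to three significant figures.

(a) 3850 mg; (b) 74.2 mg/h

LD = Vd · C_target = 175.0 × 22 = 3850 mg
Convert clearance: 56.2 mL/min × 60 min/h ÷ 1000 mL/L = 3.372 L/h
Maintenance: replace elimination → rate = CL × Css = 3.372 × 22 = 74.18 mg/h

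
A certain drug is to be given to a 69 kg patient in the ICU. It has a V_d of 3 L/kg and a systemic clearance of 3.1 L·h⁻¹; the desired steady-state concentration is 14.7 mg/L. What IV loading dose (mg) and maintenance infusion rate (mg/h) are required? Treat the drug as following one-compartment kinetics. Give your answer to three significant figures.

Total Vd = 3 × 69 = 207.0 L
LD = Vd · C_target = 207.0 × 14.7 = 3043 mg
Maintenance infusion rate = CL × Css = 3.100 × 14.7 = 45.57 mg/h

(a) 3040 mg; (b) 45.6 mg/h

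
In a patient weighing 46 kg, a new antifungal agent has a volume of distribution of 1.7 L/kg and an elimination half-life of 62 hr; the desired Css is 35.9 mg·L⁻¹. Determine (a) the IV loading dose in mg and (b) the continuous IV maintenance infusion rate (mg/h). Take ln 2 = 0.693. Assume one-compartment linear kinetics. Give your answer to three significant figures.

(a) 2810 mg; (b) 31.4 mg/h

Vd = 1.7 L/kg × 46 kg = 78.20 L
LD = Vd × C = 78.20 × 35.9 = 2807 mg
CL = 0.693 × Vd / t½ = 0.693 × 78.20 / 62 = 0.8741 L/h
Infusion rate = CL × Css = 0.8741 × 35.9 = 31.38 mg/h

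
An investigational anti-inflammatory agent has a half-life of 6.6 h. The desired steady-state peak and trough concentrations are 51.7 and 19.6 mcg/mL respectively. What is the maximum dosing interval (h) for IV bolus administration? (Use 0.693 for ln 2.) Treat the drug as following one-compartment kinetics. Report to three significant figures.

9.24 h

k = 0.693 / t½ = 0.693 / 6.6 = 0.1050 h⁻¹
Between IV bolus doses, concentration decays as C = C₀·e^(−kτ), so C_peak/C_trough = e^(kτ).
τ_max = ln(C_peak/C_trough) / k = ln(51.7/19.6) / 0.1050 = 0.9699 / 0.1050 = 9.237 h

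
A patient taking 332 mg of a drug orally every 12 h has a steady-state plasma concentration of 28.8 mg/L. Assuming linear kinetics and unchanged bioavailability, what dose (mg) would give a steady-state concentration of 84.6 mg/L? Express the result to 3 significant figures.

975 mg

With linear kinetics, Css is proportional to dose rate (D/τ) at fixed clearance.
D₂ = D₁ × (Css,target / Css,current) = 332 × 84.6/28.8 = 975.3 mg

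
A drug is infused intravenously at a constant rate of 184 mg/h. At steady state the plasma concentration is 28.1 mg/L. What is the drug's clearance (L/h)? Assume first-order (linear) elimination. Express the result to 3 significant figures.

At steady state, infusion rate = CL × Css, so CL = rate / Css.
CL = 184 / 28.1 = 6.548 L/h

6.55 L/h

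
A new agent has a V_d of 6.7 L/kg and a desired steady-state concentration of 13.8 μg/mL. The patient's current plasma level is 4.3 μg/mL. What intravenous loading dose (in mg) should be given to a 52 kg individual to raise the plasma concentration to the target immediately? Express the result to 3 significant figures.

3310 mg

Total Vd = 6.7 × 52 = 348.4 L
The loading dose fills Vd to the target concentration.
Concentration deficit ΔC = 13.8 − 4.3 = 9.500 mg/L
LD = Vd × ΔC = 348.4 × 9.500 = 3310 mg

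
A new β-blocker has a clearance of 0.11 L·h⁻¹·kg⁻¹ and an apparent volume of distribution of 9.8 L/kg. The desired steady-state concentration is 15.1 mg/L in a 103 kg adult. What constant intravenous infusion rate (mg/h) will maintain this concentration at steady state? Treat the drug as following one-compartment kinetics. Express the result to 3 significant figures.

171 mg/h

CL = 0.11 L·h⁻¹·kg⁻¹ × 103 kg = 11.33 L/h
Rate = CL × Css = 11.33 × 15.1 = 171.1 mg/h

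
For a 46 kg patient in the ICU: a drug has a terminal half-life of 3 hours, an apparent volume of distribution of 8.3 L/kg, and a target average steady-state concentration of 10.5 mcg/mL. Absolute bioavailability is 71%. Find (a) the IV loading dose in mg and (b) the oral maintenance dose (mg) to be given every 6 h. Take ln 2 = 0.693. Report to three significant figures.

(a) 4010 mg; (b) 7830 mg

Vd = 8.3 L/kg × 46 kg = 381.8 L
LD = Vd × C = 381.8 × 10.5 = 4009 mg
CL = 0.693 × Vd / t½ = 0.693 × 381.8 / 3 = 88.20 L/h
D = CL × Css × τ / F = 88.20 × 10.5 × 6 / 0.71 = 7826 mg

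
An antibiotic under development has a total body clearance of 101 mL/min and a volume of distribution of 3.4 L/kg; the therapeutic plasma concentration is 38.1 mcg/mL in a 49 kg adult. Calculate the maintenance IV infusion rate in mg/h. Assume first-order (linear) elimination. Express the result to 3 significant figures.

231 mg/h

Convert clearance: 101 mL/min × 60 min/h ÷ 1000 mL/L = 6.060 L/h
Vd does not affect the maintenance rate; only clearance governs steady-state input.
Rate = CL × Css = 6.060 × 38.1 = 230.9 mg/h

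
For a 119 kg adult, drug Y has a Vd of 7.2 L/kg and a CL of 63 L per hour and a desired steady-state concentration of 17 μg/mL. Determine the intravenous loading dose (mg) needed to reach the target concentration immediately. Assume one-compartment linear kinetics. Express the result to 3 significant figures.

14600 mg

Vd(total) = 119 kg × 7.2 L/kg = 856.8 L
LD = Vd × C = 856.8 × 17.00 = 14570 mg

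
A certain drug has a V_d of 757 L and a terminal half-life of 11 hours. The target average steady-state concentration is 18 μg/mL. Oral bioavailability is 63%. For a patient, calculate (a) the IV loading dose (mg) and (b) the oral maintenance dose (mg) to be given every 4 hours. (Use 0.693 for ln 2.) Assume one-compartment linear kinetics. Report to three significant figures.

LD = Vd × C = 757.0 × 18 = 13630 mg
CL = 0.693 × Vd / t½ = 0.693 × 757.0 / 11 = 47.69 L/h
D = CL × Css × τ / F = 47.69 × 18 × 4 / 0.63 = 5450 mg

(a) 13600 mg; (b) 5450 mg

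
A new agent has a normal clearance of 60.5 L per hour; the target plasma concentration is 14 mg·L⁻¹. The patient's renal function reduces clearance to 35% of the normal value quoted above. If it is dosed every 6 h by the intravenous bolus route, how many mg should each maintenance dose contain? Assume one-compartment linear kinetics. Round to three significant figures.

Patient clearance = 0.35 × 60.50 = 21.18 L/h
At steady state, dose per interval replaces the amount cleared in that interval: D/τ = CL·Css.
D = CL × Css × τ = 21.18 × 14 × 6 = 1779 mg

1780 mg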